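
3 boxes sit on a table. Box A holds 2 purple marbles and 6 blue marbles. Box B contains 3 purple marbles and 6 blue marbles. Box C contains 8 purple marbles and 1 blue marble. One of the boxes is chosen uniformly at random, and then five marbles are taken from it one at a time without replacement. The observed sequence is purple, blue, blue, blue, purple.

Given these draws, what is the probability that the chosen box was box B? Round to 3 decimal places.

0.571

Under each hypothesis, the probability of the observed sequence is: P(data | box A) = (2/8)(6/7)(5/6)(4/5)(1/4) = 1/28; P(data | box B) = (3/9)(6/8)(5/7)(4/6)(2/5) = 1/21; P(data | box C) = (8/9)(1/8)(0/7) = 0.
Weighting by the prior gives 1/3 · 1/28 = 1/84, 1/3 · 1/21 = 1/63, 1/3 · 0 = 0; these sum to 1/36.
Therefore the posterior P(box B | data) = (1/63) / (1/36) = 4/7.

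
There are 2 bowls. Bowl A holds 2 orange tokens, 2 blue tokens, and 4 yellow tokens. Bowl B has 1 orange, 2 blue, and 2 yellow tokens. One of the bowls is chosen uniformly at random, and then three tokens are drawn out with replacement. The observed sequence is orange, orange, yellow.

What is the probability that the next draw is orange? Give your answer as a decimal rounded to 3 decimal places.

0.233

The likelihood of the observed sequence under each hypothesis: P(data | bowl A) = (2/8)(2/8)(4/8) = 0.03125; P(data | bowl B) = (1/5)(1/5)(2/5) = 0.016.
Weighting by the prior gives 1/2 · 0.03125 = 0.015625, 1/2 · 0.016 = 0.008; summing to 0.023625.
The posterior is then P(bowl A | data) = 0.66138, P(bowl B | data) = 0.33862.
So P(orange next | data) = Σ P(orange next | H) P(H | data) = (1/4)(0.66138) + (1/5)(0.33862) = 0.23307.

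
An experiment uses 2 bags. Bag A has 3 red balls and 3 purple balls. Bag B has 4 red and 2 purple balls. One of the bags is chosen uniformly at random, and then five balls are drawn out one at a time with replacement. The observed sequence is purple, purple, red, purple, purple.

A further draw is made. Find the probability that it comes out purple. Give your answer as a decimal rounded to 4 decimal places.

Under each hypothesis, the probability of the observed sequence is: P(data | bag A) = (3/6)(3/6)(3/6)(3/6)(3/6) = 0.03125; P(data | bag B) = (2/6)(2/6)(4/6)(2/6)(2/6) = 0.0082305.
Weighting by the prior gives 1/2 · 0.03125 = 0.015625, 1/2 · 0.0082305 = 0.0041152; with total 0.01974.
The posterior is then P(bag A | data) = 0.79153, P(bag B | data) = 0.20847.
Averaging over the posterior, P(purple next | data) = (1/2)(0.79153) + (1/3)(0.20847) = 0.46526.

0.4653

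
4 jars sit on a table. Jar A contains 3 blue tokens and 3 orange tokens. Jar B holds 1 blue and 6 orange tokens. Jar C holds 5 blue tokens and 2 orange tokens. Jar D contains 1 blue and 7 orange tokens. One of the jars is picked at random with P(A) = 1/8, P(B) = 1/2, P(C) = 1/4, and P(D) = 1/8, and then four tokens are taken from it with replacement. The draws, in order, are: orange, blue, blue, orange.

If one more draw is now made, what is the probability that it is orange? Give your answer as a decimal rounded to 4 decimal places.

Compute the likelihood of the observed sequence for each case: P(data | jar A) = (3/6)(3/6)(3/6)(3/6) = 0.0625; P(data | jar B) = (6/7)(1/7)(1/7)(6/7) = 0.014994; P(data | jar C) = (2/7)(5/7)(5/7)(2/7) = 0.041649; P(data | jar D) = (7/8)(1/8)(1/8)(7/8) = 0.011963.
The prior-weighted likelihoods are 1/8 · 0.0625 = 0.0078125, 1/2 · 0.014994 = 0.0074969, 1/4 · 0.041649 = 0.010412, 1/8 · 0.011963 = 0.0014954; with total 0.027217.
Dividing through by the total gives posterior P(jar A | data) = 0.28704, P(jar B | data) = 0.27545, P(jar C | data) = 0.38257, P(jar D | data) = 0.054942.
So P(orange next | data) = Σ P(orange next | H) P(H | data) = (1/2)(0.28704) + (6/7)(0.27545) + (2/7)(0.38257) + (7/8)(0.054942) = 0.537.

0.5370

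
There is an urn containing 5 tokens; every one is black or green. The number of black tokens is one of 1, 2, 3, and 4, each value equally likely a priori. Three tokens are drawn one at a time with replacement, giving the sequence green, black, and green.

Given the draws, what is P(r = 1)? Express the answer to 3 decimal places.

0.320

Compute the likelihood of the observed sequence for each case: P(data | r = 1) = (4/5)(1/5)(4/5) = 16/125; P(data | r = 2) = (3/5)(2/5)(3/5) = 18/125; P(data | r = 3) = (2/5)(3/5)(2/5) = 12/125; P(data | r = 4) = (1/5)(4/5)(1/5) = 4/125.
The prior-weighted likelihoods are 1/4 · 16/125 = 4/125, 1/4 · 18/125 = 9/250, 1/4 · 12/125 = 3/125, 1/4 · 4/125 = 1/125; with total 1/10.
Therefore the posterior P(r = 1 | data) = (4/125) / (1/10) = 8/25.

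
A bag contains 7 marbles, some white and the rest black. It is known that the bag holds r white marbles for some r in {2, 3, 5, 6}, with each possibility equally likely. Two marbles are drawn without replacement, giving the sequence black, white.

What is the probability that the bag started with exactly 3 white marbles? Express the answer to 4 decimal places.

0.3158

For each hypothesis, P(data | H) works out to: P(data | r = 2) = (5/7)(2/6) = 5/21; P(data | r = 3) = (4/7)(3/6) = 2/7; P(data | r = 5) = (2/7)(5/6) = 5/21; P(data | r = 6) = (1/7)(6/6) = 1/7.
The prior-weighted likelihoods are 1/4 · 5/21 = 5/84, 1/4 · 2/7 = 1/14, 1/4 · 5/21 = 5/84, 1/4 · 1/7 = 1/28; summing to 19/84.
Hence P(r = 3 | data) = (1/14) / (19/84) = 6/19.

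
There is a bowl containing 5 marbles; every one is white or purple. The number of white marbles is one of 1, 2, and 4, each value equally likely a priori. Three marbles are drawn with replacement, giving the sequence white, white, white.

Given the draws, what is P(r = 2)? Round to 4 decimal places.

For each hypothesis, P(data | H) works out to: P(data | r = 1) = (1/5)(1/5)(1/5) = 1/125; P(data | r = 2) = (2/5)(2/5)(2/5) = 8/125; P(data | r = 4) = (4/5)(4/5)(4/5) = 64/125.
Weighting by the prior gives 1/3 · 1/125 = 1/375, 1/3 · 8/125 = 8/375, 1/3 · 64/125 = 64/375; with total 73/375.
Therefore the posterior P(r = 2 | data) = (8/375) / (73/375) = 8/73.

0.1096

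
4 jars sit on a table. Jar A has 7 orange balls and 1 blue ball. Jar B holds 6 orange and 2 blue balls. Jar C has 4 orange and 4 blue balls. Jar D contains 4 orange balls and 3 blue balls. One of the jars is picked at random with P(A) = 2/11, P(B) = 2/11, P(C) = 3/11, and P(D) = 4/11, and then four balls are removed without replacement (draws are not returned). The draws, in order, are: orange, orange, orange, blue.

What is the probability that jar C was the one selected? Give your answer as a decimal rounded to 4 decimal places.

For each hypothesis, P(data | H) works out to: P(data | jar A) = (7/8)(6/7)(5/6)(1/5) = 1/8; P(data | jar B) = (6/8)(5/7)(4/6)(2/5) = 1/7; P(data | jar C) = (4/8)(3/7)(2/6)(4/5) = 2/35; P(data | jar D) = (4/7)(3/6)(2/5)(3/4) = 3/35.
Weighting by the prior gives 2/11 · 1/8 = 1/44, 2/11 · 1/7 = 2/77, 3/11 · 2/35 = 6/385, 4/11 · 3/35 = 12/385; summing to 21/220.
By Bayes' rule, P(jar C | data) = (6/385) / (21/220) = 8/49.

0.1633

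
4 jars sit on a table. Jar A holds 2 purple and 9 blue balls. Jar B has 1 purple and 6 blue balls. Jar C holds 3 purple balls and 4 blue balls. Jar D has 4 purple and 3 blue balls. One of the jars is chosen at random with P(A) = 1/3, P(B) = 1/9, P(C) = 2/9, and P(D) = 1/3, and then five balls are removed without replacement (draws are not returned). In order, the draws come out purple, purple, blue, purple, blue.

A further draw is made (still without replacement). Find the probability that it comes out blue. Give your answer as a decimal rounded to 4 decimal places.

0.6250

Under each hypothesis, the probability of the observed sequence is: P(data | jar A) = (2/11)(1/10)(9/9)(0/8) = 0; P(data | jar B) = (1/7)(0/6) = 0; P(data | jar C) = (3/7)(2/6)(4/5)(1/4)(3/3) = 1/35; P(data | jar D) = (4/7)(3/6)(3/5)(2/4)(2/3) = 2/35.
Multiplying each by its prior: 1/3 · 0 = 0, 1/9 · 0 = 0, 2/9 · 1/35 = 2/315, 1/3 · 2/35 = 2/105; summing to 8/315.
Dividing through by the total gives posterior P(jar A | data) = 0, P(jar B | data) = 0, P(jar C | data) = 1/4, P(jar D | data) = 3/4.
So P(blue next | data) = Σ P(blue next | H) P(H | data) = (1)(1/4) + (1/2)(3/4) = 5/8.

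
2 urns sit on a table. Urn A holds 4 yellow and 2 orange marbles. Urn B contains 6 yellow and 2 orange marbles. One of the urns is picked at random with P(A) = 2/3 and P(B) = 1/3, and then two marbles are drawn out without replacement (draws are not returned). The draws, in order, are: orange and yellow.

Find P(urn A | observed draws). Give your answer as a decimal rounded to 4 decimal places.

0.7134

Under each hypothesis, the probability of the observed sequence is: P(data | urn A) = (2/6)(4/5) = 4/15; P(data | urn B) = (2/8)(6/7) = 3/14.
The prior-weighted likelihoods are 2/3 · 4/15 = 8/45, 1/3 · 3/14 = 1/14; with total 157/630.
Hence P(urn A | data) = (8/45) / (157/630) = 112/157.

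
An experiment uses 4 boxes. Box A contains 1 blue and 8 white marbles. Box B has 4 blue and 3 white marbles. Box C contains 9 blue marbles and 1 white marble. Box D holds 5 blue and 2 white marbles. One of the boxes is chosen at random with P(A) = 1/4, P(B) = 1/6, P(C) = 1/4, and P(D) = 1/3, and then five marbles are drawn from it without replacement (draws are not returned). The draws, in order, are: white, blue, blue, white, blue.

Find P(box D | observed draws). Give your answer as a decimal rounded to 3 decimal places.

0.625

For each hypothesis, P(data | H) works out to: P(data | box A) = (8/9)(1/8)(0/7) = 0; P(data | box B) = (3/7)(4/6)(3/5)(2/4)(2/3) = 2/35; P(data | box C) = (1/10)(9/9)(8/8)(0/7) = 0; P(data | box D) = (2/7)(5/6)(4/5)(1/4)(3/3) = 1/21.
The prior-weighted likelihoods are 1/4 · 0 = 0, 1/6 · 2/35 = 1/105, 1/4 · 0 = 0, 1/3 · 1/21 = 1/63; these sum to 8/315.
Hence P(box D | data) = (1/63) / (8/315) = 5/8.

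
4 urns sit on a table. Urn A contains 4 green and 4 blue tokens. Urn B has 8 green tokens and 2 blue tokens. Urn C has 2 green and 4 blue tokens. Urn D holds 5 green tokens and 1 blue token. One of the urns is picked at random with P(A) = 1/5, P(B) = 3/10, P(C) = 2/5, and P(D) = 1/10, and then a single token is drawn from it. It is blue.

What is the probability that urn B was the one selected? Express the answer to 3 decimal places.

The likelihood of this draw under each hypothesis: P(data | urn A) = (4/8) = 1/2; P(data | urn B) = (2/10) = 1/5; P(data | urn C) = (4/6) = 2/3; P(data | urn D) = (1/6) = 1/6.
Multiplying each by its prior: 1/5 · 1/2 = 1/10, 3/10 · 1/5 = 3/50, 2/5 · 2/3 = 4/15, 1/10 · 1/6 = 1/60; with total 133/300.
Therefore the posterior P(urn B | data) = (3/50) / (133/300) = 18/133.

0.135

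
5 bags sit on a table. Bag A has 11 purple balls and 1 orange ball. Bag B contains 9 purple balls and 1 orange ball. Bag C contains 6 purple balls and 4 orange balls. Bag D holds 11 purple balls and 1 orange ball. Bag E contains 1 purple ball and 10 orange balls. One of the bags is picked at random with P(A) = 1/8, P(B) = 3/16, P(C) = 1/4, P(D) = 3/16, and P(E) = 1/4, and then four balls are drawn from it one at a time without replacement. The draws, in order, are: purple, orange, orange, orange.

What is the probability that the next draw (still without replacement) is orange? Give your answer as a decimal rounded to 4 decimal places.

Compute the likelihood of the observed sequence for each case: P(data | bag A) = (11/12)(1/11)(0/10) = 0; P(data | bag B) = (9/10)(1/9)(0/8) = 0; P(data | bag C) = (6/10)(4/9)(3/8)(2/7) = 1/35; P(data | bag D) = (11/12)(1/11)(0/10) = 0; P(data | bag E) = (1/11)(10/10)(9/9)(8/8) = 1/11.
Weighting by the prior gives 1/8 · 0 = 0, 3/16 · 0 = 0, 1/4 · 1/35 = 1/140, 3/16 · 0 = 0, 1/4 · 1/11 = 1/44; with total 23/770.
Dividing through by the total gives posterior P(bag A | data) = 0, P(bag B | data) = 0, P(bag C | data) = 11/46, P(bag D | data) = 0, P(bag E | data) = 35/46.
The predictive probability is P(orange next | data) = (1/6)(11/46) + (1)(35/46) = 221/276.

0.8007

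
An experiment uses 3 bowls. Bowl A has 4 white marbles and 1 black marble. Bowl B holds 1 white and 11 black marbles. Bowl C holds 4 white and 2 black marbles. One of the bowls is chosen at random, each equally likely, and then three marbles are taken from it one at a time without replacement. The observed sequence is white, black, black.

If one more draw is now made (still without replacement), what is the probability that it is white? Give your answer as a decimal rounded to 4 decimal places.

For each hypothesis, P(data | H) works out to: P(data | bowl A) = (4/5)(1/4)(0/3) = 0; P(data | bowl B) = (1/12)(11/11)(10/10) = 1/12; P(data | bowl C) = (4/6)(2/5)(1/4) = 1/15.
Weighting by the prior gives 1/3 · 0 = 0, 1/3 · 1/12 = 1/36, 1/3 · 1/15 = 1/45; with total 1/20.
Dividing through by the total gives posterior P(bowl A | data) = 0, P(bowl B | data) = 5/9, P(bowl C | data) = 4/9.
The predictive probability is P(white next | data) = (0)(5/9) + (1)(4/9) = 4/9.

0.4444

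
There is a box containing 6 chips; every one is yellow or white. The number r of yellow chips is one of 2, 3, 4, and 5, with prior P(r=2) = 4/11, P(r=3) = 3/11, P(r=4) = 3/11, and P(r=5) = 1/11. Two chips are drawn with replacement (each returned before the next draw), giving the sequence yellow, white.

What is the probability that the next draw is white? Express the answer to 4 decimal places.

0.4962

Under each hypothesis, the probability of the observed sequence is: P(data | r = 2) = (2/6)(4/6) = 2/9; P(data | r = 3) = (3/6)(3/6) = 1/4; P(data | r = 4) = (4/6)(2/6) = 2/9; P(data | r = 5) = (5/6)(1/6) = 5/36.
Multiplying each by its prior: 4/11 · 2/9 = 8/99, 3/11 · 1/4 = 3/44, 3/11 · 2/9 = 2/33, 1/11 · 5/36 = 5/396; summing to 2/9.
Dividing through by the total gives posterior P(r = 2 | data) = 4/11, P(r = 3 | data) = 27/88, P(r = 4 | data) = 3/11, P(r = 5 | data) = 5/88.
The predictive probability is P(white next | data) = (2/3)(4/11) + (1/2)(27/88) + (1/3)(3/11) + (1/6)(5/88) = 131/264.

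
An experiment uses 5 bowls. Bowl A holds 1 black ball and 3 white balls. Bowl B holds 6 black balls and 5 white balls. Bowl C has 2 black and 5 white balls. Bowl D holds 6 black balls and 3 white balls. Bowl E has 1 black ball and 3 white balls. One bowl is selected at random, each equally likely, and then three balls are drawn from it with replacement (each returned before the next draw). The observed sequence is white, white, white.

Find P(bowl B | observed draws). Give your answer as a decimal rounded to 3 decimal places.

0.070

The likelihood of the observed sequence under each hypothesis: P(data | bowl A) = (3/4)(3/4)(3/4) = 0.42188; P(data | bowl B) = (5/11)(5/11)(5/11) = 0.093914; P(data | bowl C) = (5/7)(5/7)(5/7) = 0.36443; P(data | bowl D) = (3/9)(3/9)(3/9) = 0.037037; P(data | bowl E) = (3/4)(3/4)(3/4) = 0.42188.
Multiplying each by its prior: 1/5 · 0.42188 = 0.084375, 1/5 · 0.093914 = 0.018783, 1/5 · 0.36443 = 0.072886, 1/5 · 0.037037 = 0.0074074, 1/5 · 0.42188 = 0.084375; these sum to 0.26783.
So P(bowl B | data) = (0.018783) / (0.26783) = 0.070131.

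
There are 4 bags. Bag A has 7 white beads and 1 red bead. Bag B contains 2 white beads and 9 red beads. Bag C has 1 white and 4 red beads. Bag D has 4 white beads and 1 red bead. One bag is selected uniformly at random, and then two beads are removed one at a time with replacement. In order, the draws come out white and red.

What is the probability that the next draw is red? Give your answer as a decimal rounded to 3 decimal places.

Under each hypothesis, the probability of the observed sequence is: P(data | bag A) = (7/8)(1/8) = 0.10938; P(data | bag B) = (2/11)(9/11) = 0.14876; P(data | bag C) = (1/5)(4/5) = 0.16; P(data | bag D) = (4/5)(1/5) = 0.16.
The prior-weighted likelihoods are 1/4 · 0.10938 = 0.027344, 1/4 · 0.14876 = 0.03719, 1/4 · 0.16 = 0.04, 1/4 · 0.16 = 0.04; these sum to 0.14453.
The posterior is then P(bag A | data) = 0.18919, P(bag B | data) = 0.25731, P(bag C | data) = 0.27675, P(bag D | data) = 0.27675.
The predictive probability is P(red next | data) = (1/8)(0.18919) + (9/11)(0.25731) + (4/5)(0.27675) + (1/5)(0.27675) = 0.51093.

0.511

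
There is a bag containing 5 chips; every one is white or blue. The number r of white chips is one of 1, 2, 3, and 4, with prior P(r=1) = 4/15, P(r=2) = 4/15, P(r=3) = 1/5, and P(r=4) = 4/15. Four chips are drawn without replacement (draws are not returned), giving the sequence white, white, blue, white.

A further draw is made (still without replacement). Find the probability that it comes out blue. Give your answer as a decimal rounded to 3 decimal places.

For each hypothesis, P(data | H) works out to: P(data | r = 1) = (1/5)(0/4) = 0; P(data | r = 2) = (2/5)(1/4)(3/3)(0/2) = 0; P(data | r = 3) = (3/5)(2/4)(2/3)(1/2) = 1/10; P(data | r = 4) = (4/5)(3/4)(1/3)(2/2) = 1/5.
Multiplying each by its prior: 4/15 · 0 = 0, 4/15 · 0 = 0, 1/5 · 1/10 = 1/50, 4/15 · 1/5 = 4/75; with total 11/150.
Normalising, the posterior is P(r = 1 | data) = 0, P(r = 2 | data) = 0, P(r = 3 | data) = 3/11, P(r = 4 | data) = 8/11.
The predictive probability is P(blue next | data) = (1)(3/11) + (0)(8/11) = 3/11.

0.273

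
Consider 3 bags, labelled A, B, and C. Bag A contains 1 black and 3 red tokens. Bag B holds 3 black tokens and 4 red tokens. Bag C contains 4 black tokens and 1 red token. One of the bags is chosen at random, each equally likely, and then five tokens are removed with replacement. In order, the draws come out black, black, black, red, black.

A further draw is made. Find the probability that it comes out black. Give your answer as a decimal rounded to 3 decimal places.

For each hypothesis, P(data | H) works out to: P(data | bag A) = (1/4)(1/4)(1/4)(3/4)(1/4) = 0.0029297; P(data | bag B) = (3/7)(3/7)(3/7)(4/7)(3/7) = 0.019278; P(data | bag C) = (4/5)(4/5)(4/5)(1/5)(4/5) = 0.08192.
The prior-weighted likelihoods are 1/3 · 0.0029297 = 0.00097656, 1/3 · 0.019278 = 0.0064259, 1/3 · 0.08192 = 0.027307; with total 0.034709.
The posterior is then P(bag A | data) = 0.028136, P(bag B | data) = 0.18514, P(bag C | data) = 0.78673.
The predictive probability is P(black next | data) = (1/4)(0.028136) + (3/7)(0.18514) + (4/5)(0.78673) = 0.71576.

0.716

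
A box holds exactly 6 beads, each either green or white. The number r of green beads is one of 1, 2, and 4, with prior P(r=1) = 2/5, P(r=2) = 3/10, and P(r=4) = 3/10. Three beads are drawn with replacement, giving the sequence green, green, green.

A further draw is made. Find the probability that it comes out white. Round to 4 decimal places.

Compute the likelihood of the observed sequence for each case: P(data | r = 1) = (1/6)(1/6)(1/6) = 1/216; P(data | r = 2) = (2/6)(2/6)(2/6) = 1/27; P(data | r = 4) = (4/6)(4/6)(4/6) = 8/27.
The prior-weighted likelihoods are 2/5 · 1/216 = 1/540, 3/10 · 1/27 = 1/90, 3/10 · 8/27 = 4/45; summing to 11/108.
The posterior is then P(r = 1 | data) = 1/55, P(r = 2 | data) = 6/55, P(r = 4 | data) = 48/55.
Averaging over the posterior, P(white next | data) = (5/6)(1/55) + (2/3)(6/55) + (1/3)(48/55) = 25/66.

0.3788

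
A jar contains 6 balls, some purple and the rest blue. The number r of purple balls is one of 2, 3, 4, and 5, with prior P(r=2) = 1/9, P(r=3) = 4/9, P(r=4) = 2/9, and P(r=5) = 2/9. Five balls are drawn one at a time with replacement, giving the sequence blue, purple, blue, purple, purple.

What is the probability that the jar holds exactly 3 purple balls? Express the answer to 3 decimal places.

The likelihood of the observed sequence under each hypothesis: P(data | r = 2) = (4/6)(2/6)(4/6)(2/6)(2/6) = 0.016461; P(data | r = 3) = (3/6)(3/6)(3/6)(3/6)(3/6) = 0.03125; P(data | r = 4) = (2/6)(4/6)(2/6)(4/6)(4/6) = 0.032922; P(data | r = 5) = (1/6)(5/6)(1/6)(5/6)(5/6) = 0.016075.
Weighting by the prior gives 1/9 · 0.016461 = 0.001829, 4/9 · 0.03125 = 0.013889, 2/9 · 0.032922 = 0.007316, 2/9 · 0.016075 = 0.0035722; these sum to 0.026606.
Therefore the posterior P(r = 3 | data) = (0.013889) / (0.026606) = 0.52202.

0.522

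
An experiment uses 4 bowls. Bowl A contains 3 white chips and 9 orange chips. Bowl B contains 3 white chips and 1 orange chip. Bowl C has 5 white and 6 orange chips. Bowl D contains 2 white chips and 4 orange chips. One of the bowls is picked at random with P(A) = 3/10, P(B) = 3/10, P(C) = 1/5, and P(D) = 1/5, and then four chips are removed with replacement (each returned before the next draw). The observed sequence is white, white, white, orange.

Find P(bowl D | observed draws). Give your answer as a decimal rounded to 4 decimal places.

0.0981

Compute the likelihood of the observed sequence for each case: P(data | bowl A) = (3/12)(3/12)(3/12)(9/12) = 0.011719; P(data | bowl B) = (3/4)(3/4)(3/4)(1/4) = 0.10547; P(data | bowl C) = (5/11)(5/11)(5/11)(6/11) = 0.051226; P(data | bowl D) = (2/6)(2/6)(2/6)(4/6) = 0.024691.
Weighting by the prior gives 3/10 · 0.011719 = 0.0035156, 3/10 · 0.10547 = 0.031641, 1/5 · 0.051226 = 0.010245, 1/5 · 0.024691 = 0.0049383; summing to 0.05034.
Hence P(bowl D | data) = (0.0049383) / (0.05034) = 0.098099.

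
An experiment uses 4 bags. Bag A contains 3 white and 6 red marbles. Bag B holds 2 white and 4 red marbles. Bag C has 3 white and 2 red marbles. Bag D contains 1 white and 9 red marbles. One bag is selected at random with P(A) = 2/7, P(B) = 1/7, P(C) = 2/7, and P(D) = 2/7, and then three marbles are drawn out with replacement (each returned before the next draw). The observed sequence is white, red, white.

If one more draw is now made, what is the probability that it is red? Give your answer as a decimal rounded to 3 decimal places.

0.529

For each hypothesis, P(data | H) works out to: P(data | bag A) = (3/9)(6/9)(3/9) = 0.074074; P(data | bag B) = (2/6)(4/6)(2/6) = 0.074074; P(data | bag C) = (3/5)(2/5)(3/5) = 0.144; P(data | bag D) = (1/10)(9/10)(1/10) = 0.009.
The prior-weighted likelihoods are 2/7 · 0.074074 = 0.021164, 1/7 · 0.074074 = 0.010582, 2/7 · 0.144 = 0.041143, 2/7 · 0.009 = 0.0025714; summing to 0.07546.
The posterior is then P(bag A | data) = 0.28047, P(bag B | data) = 0.14023, P(bag C | data) = 0.54523, P(bag D | data) = 0.034077.
So P(red next | data) = Σ P(red next | H) P(H | data) = (2/3)(0.28047) + (2/3)(0.14023) + (2/5)(0.54523) + (9/10)(0.034077) = 0.52922.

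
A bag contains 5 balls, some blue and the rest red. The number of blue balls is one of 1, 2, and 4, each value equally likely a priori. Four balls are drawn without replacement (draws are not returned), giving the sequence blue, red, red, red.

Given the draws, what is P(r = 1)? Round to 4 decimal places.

0.6667

For each hypothesis, P(data | H) works out to: P(data | r = 1) = (1/5)(4/4)(3/3)(2/2) = 1/5; P(data | r = 2) = (2/5)(3/4)(2/3)(1/2) = 1/10; P(data | r = 4) = (4/5)(1/4)(0/3) = 0.
The prior-weighted likelihoods are 1/3 · 1/5 = 1/15, 1/3 · 1/10 = 1/30, 1/3 · 0 = 0; summing to 1/10.
Hence P(r = 1 | data) = (1/15) / (1/10) = 2/3.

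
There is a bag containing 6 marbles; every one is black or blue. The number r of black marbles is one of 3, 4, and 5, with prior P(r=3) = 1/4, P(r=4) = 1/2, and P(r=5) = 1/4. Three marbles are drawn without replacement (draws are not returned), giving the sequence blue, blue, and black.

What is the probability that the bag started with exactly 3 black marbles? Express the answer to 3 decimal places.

0.529

The likelihood of the observed sequence under each hypothesis: P(data | r = 3) = (3/6)(2/5)(3/4) = 3/20; P(data | r = 4) = (2/6)(1/5)(4/4) = 1/15; P(data | r = 5) = (1/6)(0/5) = 0.
Weighting by the prior gives 1/4 · 3/20 = 3/80, 1/2 · 1/15 = 1/30, 1/4 · 0 = 0; these sum to 17/240.
Hence P(r = 3 | data) = (3/80) / (17/240) = 9/17.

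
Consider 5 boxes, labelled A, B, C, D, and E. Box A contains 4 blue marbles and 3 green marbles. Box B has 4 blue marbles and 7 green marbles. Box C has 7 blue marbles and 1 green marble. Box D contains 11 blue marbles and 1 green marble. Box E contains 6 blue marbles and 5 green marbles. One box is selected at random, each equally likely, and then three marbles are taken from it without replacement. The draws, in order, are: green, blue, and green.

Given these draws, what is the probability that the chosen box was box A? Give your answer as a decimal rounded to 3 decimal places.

The likelihood of the observed sequence under each hypothesis: P(data | box A) = (3/7)(4/6)(2/5) = 0.11429; P(data | box B) = (7/11)(4/10)(6/9) = 0.1697; P(data | box C) = (1/8)(7/7)(0/6) = 0; P(data | box D) = (1/12)(11/11)(0/10) = 0; P(data | box E) = (5/11)(6/10)(4/9) = 0.12121.
Multiplying each by its prior: 1/5 · 0.11429 = 0.022857, 1/5 · 0.1697 = 0.033939, 1/5 · 0 = 0, 1/5 · 0 = 0, 1/5 · 0.12121 = 0.024242; these sum to 0.081039.
So P(box A | data) = (0.022857) / (0.081039) = 0.28205.

0.282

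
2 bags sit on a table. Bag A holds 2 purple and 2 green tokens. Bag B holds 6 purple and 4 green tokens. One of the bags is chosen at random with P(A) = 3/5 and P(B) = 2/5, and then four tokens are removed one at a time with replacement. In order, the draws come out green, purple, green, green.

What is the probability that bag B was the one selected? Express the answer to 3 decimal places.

0.291

Under each hypothesis, the probability of the observed sequence is: P(data | bag A) = (2/4)(2/4)(2/4)(2/4) = 0.0625; P(data | bag B) = (4/10)(6/10)(4/10)(4/10) = 0.0384.
Multiplying each by its prior: 3/5 · 0.0625 = 0.0375, 2/5 · 0.0384 = 0.01536; summing to 0.05286.
Hence P(bag B | data) = (0.01536) / (0.05286) = 0.29058.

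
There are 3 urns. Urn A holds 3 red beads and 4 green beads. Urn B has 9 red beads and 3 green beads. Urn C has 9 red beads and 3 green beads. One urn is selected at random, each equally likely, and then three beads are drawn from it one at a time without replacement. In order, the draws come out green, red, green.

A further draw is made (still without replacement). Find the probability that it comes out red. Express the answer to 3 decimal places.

The likelihood of the observed sequence under each hypothesis: P(data | urn A) = (4/7)(3/6)(3/5) = 6/35; P(data | urn B) = (3/12)(9/11)(2/10) = 9/220; P(data | urn C) = (3/12)(9/11)(2/10) = 9/220.
The prior-weighted likelihoods are 1/3 · 6/35 = 2/35, 1/3 · 9/220 = 3/220, 1/3 · 9/220 = 3/220; these sum to 13/154.
The posterior is then P(urn A | data) = 44/65, P(urn B | data) = 21/130, P(urn C | data) = 21/130.
The predictive probability is P(red next | data) = (1/2)(44/65) + (8/9)(21/130) + (8/9)(21/130) = 122/195.

0.626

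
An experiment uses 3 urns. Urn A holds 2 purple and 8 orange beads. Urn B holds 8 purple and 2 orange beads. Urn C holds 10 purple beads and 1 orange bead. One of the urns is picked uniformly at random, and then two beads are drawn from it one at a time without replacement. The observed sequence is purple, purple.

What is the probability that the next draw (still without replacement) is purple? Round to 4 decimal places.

0.8163

The likelihood of the observed sequence under each hypothesis: P(data | urn A) = (2/10)(1/9) = 0.022222; P(data | urn B) = (8/10)(7/9) = 0.62222; P(data | urn C) = (10/11)(9/10) = 0.81818.
Multiplying each by its prior: 1/3 · 0.022222 = 0.0074074, 1/3 · 0.62222 = 0.20741, 1/3 · 0.81818 = 0.27273; with total 0.48754.
Dividing through by the total gives posterior P(urn A | data) = 0.015193, P(urn B | data) = 0.42541, P(urn C | data) = 0.55939.
Averaging over the posterior, P(purple next | data) = (0)(0.015193) + (3/4)(0.42541) + (8/9)(0.55939) = 0.8163.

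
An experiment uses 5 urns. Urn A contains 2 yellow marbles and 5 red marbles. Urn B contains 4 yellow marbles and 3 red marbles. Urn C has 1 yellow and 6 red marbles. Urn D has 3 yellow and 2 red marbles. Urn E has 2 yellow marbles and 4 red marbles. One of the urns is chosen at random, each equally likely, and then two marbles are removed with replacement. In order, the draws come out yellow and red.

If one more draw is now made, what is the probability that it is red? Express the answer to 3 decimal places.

For each hypothesis, P(data | H) works out to: P(data | urn A) = (2/7)(5/7) = 0.20408; P(data | urn B) = (4/7)(3/7) = 0.2449; P(data | urn C) = (1/7)(6/7) = 0.12245; P(data | urn D) = (3/5)(2/5) = 0.24; P(data | urn E) = (2/6)(4/6) = 0.22222.
Weighting by the prior gives 1/5 · 0.20408 = 0.040816, 1/5 · 0.2449 = 0.04898, 1/5 · 0.12245 = 0.02449, 1/5 · 0.24 = 0.048, 1/5 · 0.22222 = 0.044444; summing to 0.20673.
The posterior is then P(urn A | data) = 0.19744, P(urn B | data) = 0.23693, P(urn C | data) = 0.11846, P(urn D | data) = 0.23219, P(urn E | data) = 0.21499.
Averaging over the posterior, P(red next | data) = (5/7)(0.19744) + (3/7)(0.23693) + (6/7)(0.11846) + (2/5)(0.23219) + (2/3)(0.21499) = 0.58031.

0.580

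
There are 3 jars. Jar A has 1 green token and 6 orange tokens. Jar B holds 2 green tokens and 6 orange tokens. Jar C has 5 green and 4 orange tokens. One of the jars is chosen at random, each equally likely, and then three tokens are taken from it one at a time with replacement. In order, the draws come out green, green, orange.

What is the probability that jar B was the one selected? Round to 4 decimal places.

0.2326

The likelihood of the observed sequence under each hypothesis: P(data | jar A) = (1/7)(1/7)(6/7) = 0.017493; P(data | jar B) = (2/8)(2/8)(6/8) = 0.046875; P(data | jar C) = (5/9)(5/9)(4/9) = 0.13717.
Weighting by the prior gives 1/3 · 0.017493 = 0.0058309, 1/3 · 0.046875 = 0.015625, 1/3 · 0.13717 = 0.045725; summing to 0.067181.
Therefore the posterior P(jar B | data) = (0.015625) / (0.067181) = 0.23258.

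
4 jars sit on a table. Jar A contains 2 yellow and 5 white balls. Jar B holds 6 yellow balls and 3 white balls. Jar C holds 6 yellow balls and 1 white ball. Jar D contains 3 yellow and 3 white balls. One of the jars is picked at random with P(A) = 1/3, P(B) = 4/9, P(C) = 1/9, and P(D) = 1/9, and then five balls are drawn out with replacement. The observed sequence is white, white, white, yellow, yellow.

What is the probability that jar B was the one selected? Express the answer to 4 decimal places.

0.3493

Compute the likelihood of the observed sequence for each case: P(data | jar A) = (5/7)(5/7)(5/7)(2/7)(2/7) = 0.02975; P(data | jar B) = (3/9)(3/9)(3/9)(6/9)(6/9) = 0.016461; P(data | jar C) = (1/7)(1/7)(1/7)(6/7)(6/7) = 0.002142; P(data | jar D) = (3/6)(3/6)(3/6)(3/6)(3/6) = 0.03125.
Multiplying each by its prior: 1/3 · 0.02975 = 0.0099165, 4/9 · 0.016461 = 0.007316, 1/9 · 0.002142 = 0.000238, 1/9 · 0.03125 = 0.0034722; these sum to 0.020943.
Hence P(jar B | data) = (0.007316) / (0.020943) = 0.34933.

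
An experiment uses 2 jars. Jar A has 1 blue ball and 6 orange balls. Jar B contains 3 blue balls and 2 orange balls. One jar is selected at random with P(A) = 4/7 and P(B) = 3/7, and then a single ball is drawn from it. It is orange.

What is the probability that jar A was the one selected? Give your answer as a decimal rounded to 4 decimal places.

0.7407

Compute the likelihood of this draw for each case: P(data | jar A) = (6/7) = 6/7; P(data | jar B) = (2/5) = 2/5.
Weighting by the prior gives 4/7 · 6/7 = 24/49, 3/7 · 2/5 = 6/35; with total 162/245.
Hence P(jar A | data) = (24/49) / (162/245) = 20/27.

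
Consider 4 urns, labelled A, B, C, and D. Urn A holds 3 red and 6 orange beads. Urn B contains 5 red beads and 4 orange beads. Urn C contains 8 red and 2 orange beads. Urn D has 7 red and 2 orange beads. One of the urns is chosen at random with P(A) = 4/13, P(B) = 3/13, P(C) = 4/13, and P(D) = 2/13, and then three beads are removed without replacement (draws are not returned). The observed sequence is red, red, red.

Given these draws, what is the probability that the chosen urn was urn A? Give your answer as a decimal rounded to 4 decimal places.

The likelihood of the observed sequence under each hypothesis: P(data | urn A) = (3/9)(2/8)(1/7) = 0.011905; P(data | urn B) = (5/9)(4/8)(3/7) = 0.11905; P(data | urn C) = (8/10)(7/9)(6/8) = 0.46667; P(data | urn D) = (7/9)(6/8)(5/7) = 0.41667.
The prior-weighted likelihoods are 4/13 · 0.011905 = 0.003663, 3/13 · 0.11905 = 0.027473, 4/13 · 0.46667 = 0.14359, 2/13 · 0.41667 = 0.064103; summing to 0.23883.
So P(urn A | data) = (0.003663) / (0.23883) = 0.015337.

0.0153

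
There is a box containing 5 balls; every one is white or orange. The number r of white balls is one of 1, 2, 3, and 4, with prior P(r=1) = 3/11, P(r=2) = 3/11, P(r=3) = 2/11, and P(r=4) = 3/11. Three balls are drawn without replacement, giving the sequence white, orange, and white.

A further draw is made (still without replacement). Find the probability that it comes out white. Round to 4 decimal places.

For each hypothesis, P(data | H) works out to: P(data | r = 1) = (1/5)(4/4)(0/3) = 0; P(data | r = 2) = (2/5)(3/4)(1/3) = 1/10; P(data | r = 3) = (3/5)(2/4)(2/3) = 1/5; P(data | r = 4) = (4/5)(1/4)(3/3) = 1/5.
Weighting by the prior gives 3/11 · 0 = 0, 3/11 · 1/10 = 3/110, 2/11 · 1/5 = 2/55, 3/11 · 1/5 = 3/55; with total 13/110.
The posterior is then P(r = 1 | data) = 0, P(r = 2 | data) = 3/13, P(r = 3 | data) = 4/13, P(r = 4 | data) = 6/13.
Averaging over the posterior, P(white next | data) = (0)(3/13) + (1/2)(4/13) + (1)(6/13) = 8/13.

0.6154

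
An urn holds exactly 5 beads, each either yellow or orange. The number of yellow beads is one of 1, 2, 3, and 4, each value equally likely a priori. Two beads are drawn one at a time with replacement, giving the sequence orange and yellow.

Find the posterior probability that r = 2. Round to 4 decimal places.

0.3000

The likelihood of the observed sequence under each hypothesis: P(data | r = 1) = (4/5)(1/5) = 4/25; P(data | r = 2) = (3/5)(2/5) = 6/25; P(data | r = 3) = (2/5)(3/5) = 6/25; P(data | r = 4) = (1/5)(4/5) = 4/25.
Weighting by the prior gives 1/4 · 4/25 = 1/25, 1/4 · 6/25 = 3/50, 1/4 · 6/25 = 3/50, 1/4 · 4/25 = 1/25; these sum to 1/5.
Hence P(r = 2 | data) = (3/50) / (1/5) = 3/10.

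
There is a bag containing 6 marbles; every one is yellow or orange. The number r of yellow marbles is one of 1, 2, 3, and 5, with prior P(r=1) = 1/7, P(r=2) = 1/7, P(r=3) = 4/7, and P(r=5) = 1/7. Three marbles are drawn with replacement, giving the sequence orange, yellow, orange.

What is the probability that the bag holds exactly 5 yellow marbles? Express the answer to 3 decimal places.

0.029

The likelihood of the observed sequence under each hypothesis: P(data | r = 1) = (5/6)(1/6)(5/6) = 0.11574; P(data | r = 2) = (4/6)(2/6)(4/6) = 0.14815; P(data | r = 3) = (3/6)(3/6)(3/6) = 0.125; P(data | r = 5) = (1/6)(5/6)(1/6) = 0.023148.
The prior-weighted likelihoods are 1/7 · 0.11574 = 0.016534, 1/7 · 0.14815 = 0.021164, 4/7 · 0.125 = 0.071429, 1/7 · 0.023148 = 0.0033069; these sum to 0.11243.
So P(r = 5 | data) = (0.0033069) / (0.11243) = 0.029412.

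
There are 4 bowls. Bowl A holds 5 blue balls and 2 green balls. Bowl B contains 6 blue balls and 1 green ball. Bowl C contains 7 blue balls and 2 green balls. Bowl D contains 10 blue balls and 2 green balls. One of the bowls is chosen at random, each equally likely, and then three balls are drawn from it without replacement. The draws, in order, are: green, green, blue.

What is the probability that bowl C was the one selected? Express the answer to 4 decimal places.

The likelihood of the observed sequence under each hypothesis: P(data | bowl A) = (2/7)(1/6)(5/5) = 0.047619; P(data | bowl B) = (1/7)(0/6) = 0; P(data | bowl C) = (2/9)(1/8)(7/7) = 0.027778; P(data | bowl D) = (2/12)(1/11)(10/10) = 0.015152.
The prior-weighted likelihoods are 1/4 · 0.047619 = 0.011905, 1/4 · 0 = 0, 1/4 · 0.027778 = 0.0069444, 1/4 · 0.015152 = 0.0037879; these sum to 0.022637.
Hence P(bowl C | data) = (0.0069444) / (0.022637) = 0.30677.

0.3068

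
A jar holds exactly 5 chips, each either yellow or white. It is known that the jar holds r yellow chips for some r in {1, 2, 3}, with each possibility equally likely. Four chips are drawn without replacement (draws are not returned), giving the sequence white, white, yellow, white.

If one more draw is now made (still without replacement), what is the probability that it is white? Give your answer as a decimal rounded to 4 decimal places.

0.6667

The likelihood of the observed sequence under each hypothesis: P(data | r = 1) = (4/5)(3/4)(1/3)(2/2) = 1/5; P(data | r = 2) = (3/5)(2/4)(2/3)(1/2) = 1/10; P(data | r = 3) = (2/5)(1/4)(3/3)(0/2) = 0.
Weighting by the prior gives 1/3 · 1/5 = 1/15, 1/3 · 1/10 = 1/30, 1/3 · 0 = 0; these sum to 1/10.
The posterior is then P(r = 1 | data) = 2/3, P(r = 2 | data) = 1/3, P(r = 3 | data) = 0.
So P(white next | data) = Σ P(white next | H) P(H | data) = (1)(2/3) + (0)(1/3) = 2/3.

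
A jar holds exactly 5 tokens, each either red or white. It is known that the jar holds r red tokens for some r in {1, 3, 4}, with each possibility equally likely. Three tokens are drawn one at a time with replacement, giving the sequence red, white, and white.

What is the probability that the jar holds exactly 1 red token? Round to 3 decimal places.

0.500

Under each hypothesis, the probability of the observed sequence is: P(data | r = 1) = (1/5)(4/5)(4/5) = 16/125; P(data | r = 3) = (3/5)(2/5)(2/5) = 12/125; P(data | r = 4) = (4/5)(1/5)(1/5) = 4/125.
Weighting by the prior gives 1/3 · 16/125 = 16/375, 1/3 · 12/125 = 4/125, 1/3 · 4/125 = 4/375; these sum to 32/375.
So P(r = 1 | data) = (16/375) / (32/375) = 1/2.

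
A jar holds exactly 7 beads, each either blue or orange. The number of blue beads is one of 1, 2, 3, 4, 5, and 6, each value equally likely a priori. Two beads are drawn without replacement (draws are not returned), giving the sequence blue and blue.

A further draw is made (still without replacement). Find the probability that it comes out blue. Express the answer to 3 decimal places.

0.600

For each hypothesis, P(data | H) works out to: P(data | r = 1) = (1/7)(0/6) = 0; P(data | r = 2) = (2/7)(1/6) = 1/21; P(data | r = 3) = (3/7)(2/6) = 1/7; P(data | r = 4) = (4/7)(3/6) = 2/7; P(data | r = 5) = (5/7)(4/6) = 10/21; P(data | r = 6) = (6/7)(5/6) = 5/7.
The prior-weighted likelihoods are 1/6 · 0 = 0, 1/6 · 1/21 = 1/126, 1/6 · 1/7 = 1/42, 1/6 · 2/7 = 1/21, 1/6 · 10/21 = 5/63, 1/6 · 5/7 = 5/42; with total 5/18.
The posterior is then P(r = 1 | data) = 0, P(r = 2 | data) = 1/35, P(r = 3 | data) = 3/35, P(r = 4 | data) = 6/35, P(r = 5 | data) = 2/7, P(r = 6 | data) = 3/7.
So P(blue next | data) = Σ P(blue next | H) P(H | data) = (0)(1/35) + (1/5)(3/35) + (2/5)(6/35) + (3/5)(2/7) + (4/5)(3/7) = 3/5.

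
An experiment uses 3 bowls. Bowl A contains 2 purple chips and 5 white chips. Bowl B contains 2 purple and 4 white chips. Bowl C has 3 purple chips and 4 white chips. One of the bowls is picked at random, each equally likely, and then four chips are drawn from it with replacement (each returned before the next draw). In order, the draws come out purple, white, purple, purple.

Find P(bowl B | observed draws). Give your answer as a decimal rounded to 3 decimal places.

Under each hypothesis, the probability of the observed sequence is: P(data | bowl A) = (2/7)(5/7)(2/7)(2/7) = 0.01666; P(data | bowl B) = (2/6)(4/6)(2/6)(2/6) = 0.024691; P(data | bowl C) = (3/7)(4/7)(3/7)(3/7) = 0.044981.
Weighting by the prior gives 1/3 · 0.01666 = 0.0055532, 1/3 · 0.024691 = 0.0082305, 1/3 · 0.044981 = 0.014994; with total 0.028777.
Hence P(bowl B | data) = (0.0082305) / (0.028777) = 0.286.

0.286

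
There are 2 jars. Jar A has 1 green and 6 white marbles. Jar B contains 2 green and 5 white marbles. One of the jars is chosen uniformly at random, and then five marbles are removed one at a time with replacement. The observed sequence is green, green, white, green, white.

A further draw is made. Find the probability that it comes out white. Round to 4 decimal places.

0.7361

For each hypothesis, P(data | H) works out to: P(data | jar A) = (1/7)(1/7)(6/7)(1/7)(6/7) = 0.002142; P(data | jar B) = (2/7)(2/7)(5/7)(2/7)(5/7) = 0.0119.
The prior-weighted likelihoods are 1/2 · 0.002142 = 0.001071, 1/2 · 0.0119 = 0.0059499; these sum to 0.0070209.
The posterior is then P(jar A | data) = 0.15254, P(jar B | data) = 0.84746.
The predictive probability is P(white next | data) = (6/7)(0.15254) + (5/7)(0.84746) = 0.73608.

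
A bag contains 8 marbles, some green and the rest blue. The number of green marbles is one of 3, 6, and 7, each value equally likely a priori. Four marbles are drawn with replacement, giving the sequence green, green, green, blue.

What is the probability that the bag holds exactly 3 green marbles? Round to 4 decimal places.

Compute the likelihood of the observed sequence for each case: P(data | r = 3) = (3/8)(3/8)(3/8)(5/8) = 0.032959; P(data | r = 6) = (6/8)(6/8)(6/8)(2/8) = 0.10547; P(data | r = 7) = (7/8)(7/8)(7/8)(1/8) = 0.08374.
The prior-weighted likelihoods are 1/3 · 0.032959 = 0.010986, 1/3 · 0.10547 = 0.035156, 1/3 · 0.08374 = 0.027913; with total 0.074056.
By Bayes' rule, P(r = 3 | data) = (0.010986) / (0.074056) = 0.14835.

0.1484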